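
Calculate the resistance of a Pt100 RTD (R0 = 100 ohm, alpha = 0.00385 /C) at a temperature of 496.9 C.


The RTD equation: Rt = R0 * (1 + alpha * T).
Rt = 100 * (1 + 0.00385 * 496.9)
Rt = 100 * (1 + 1.913065)
Rt = 100 * 2.913065
Rt = 291.307 ohm

291.307 ohm


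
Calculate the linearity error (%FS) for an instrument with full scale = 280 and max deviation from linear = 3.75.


Linearity error = (max deviation / full scale) * 100%.
Linearity = (3.75 / 280) * 100
Linearity = 1.339 %FS

1.339 %FS


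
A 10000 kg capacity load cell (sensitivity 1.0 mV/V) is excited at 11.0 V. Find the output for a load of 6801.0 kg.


Vout = rated_output * Vex * (load / capacity).
Vout = 1.0 * 11.0 * (6801.0 / 10000)
Vout = 1.0 * 11.0 * 0.6801
Vout = 7.481 mV

7.481 mV


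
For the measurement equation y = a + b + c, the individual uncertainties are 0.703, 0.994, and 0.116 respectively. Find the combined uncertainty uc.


For a sum of independent quantities, uc = sqrt(u1^2 + u2^2 + u3^2).
uc = sqrt(0.703^2 + 0.994^2 + 0.116^2)
uc = sqrt(0.494209 + 0.988036 + 0.013456)
uc = 1.223

1.223


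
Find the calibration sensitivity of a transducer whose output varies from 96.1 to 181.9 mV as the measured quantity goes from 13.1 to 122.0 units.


Sensitivity = (y2 - y1) / (x2 - x1).
S = (181.9 - 96.1) / (122.0 - 13.1)
S = 85.8 / 108.9
S = 0.7879 mV/unit

0.7879 mV/unit


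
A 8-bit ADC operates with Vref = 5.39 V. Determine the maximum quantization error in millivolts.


The maximum quantization error is +/- LSB/2.
LSB = Vref / 2^n = 5.39 / 256 = 0.02105469 V
Max error = LSB / 2 = 0.02105469 / 2 = 0.01052734 V
Max error = 10.5273 mV

10.5273 mV


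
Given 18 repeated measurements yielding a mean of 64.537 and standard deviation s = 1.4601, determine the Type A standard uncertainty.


The standard uncertainty for Type A evaluation is u = s / sqrt(n).
u = 1.4601 / sqrt(18)
u = 1.4601 / 4.2426
u = 0.3441

0.3441


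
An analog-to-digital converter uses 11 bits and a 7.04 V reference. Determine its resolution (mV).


The resolution (LSB) of an ADC is Vref / 2^n.
LSB = 7.04 / 2^11
LSB = 7.04 / 2048
LSB = 0.0034375 V = 3.4375 mV

3.4375 mV


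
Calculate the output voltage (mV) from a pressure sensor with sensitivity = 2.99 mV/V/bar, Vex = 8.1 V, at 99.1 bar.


Output = sensitivity * Vex * P.
Vout = 2.99 * 8.1 * 99.1
Vout = 24.219 * 99.1
Vout = 2400.1 mV

2400.1 mV


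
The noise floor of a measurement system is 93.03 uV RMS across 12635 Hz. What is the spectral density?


Noise spectral density = Vrms / sqrt(BW).
NSD = 93.03 / sqrt(12635)
NSD = 93.03 / 112.4055
NSD = 0.8276 uV/sqrt(Hz)

0.8276 uV/sqrt(Hz)


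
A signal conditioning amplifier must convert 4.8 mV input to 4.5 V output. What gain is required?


Gain = Vout / Vin (converting to same units).
G = 4.5 V / 4.8 mV
G = 4500.0 mV / 4.8 mV
G = 937.5

937.5


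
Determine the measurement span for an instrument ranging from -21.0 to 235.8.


Span = upper range - lower range.
Span = 235.8 - (-21.0)
Span = 256.8

256.8


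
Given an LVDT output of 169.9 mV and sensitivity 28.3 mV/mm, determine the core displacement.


Displacement = Vout / sensitivity.
d = 169.9 / 28.3
d = 6.004 mm

6.004 mm


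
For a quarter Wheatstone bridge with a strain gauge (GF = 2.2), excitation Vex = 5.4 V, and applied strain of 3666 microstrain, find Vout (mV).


Quarter bridge output: Vout = (GF * epsilon * Vex) / 4.
Vout = (2.2 * 3666e-6 * 5.4) / 4
Vout = 0.04355208 / 4 V
Vout = 0.01088802 V = 10.888 mV

10.888 mV


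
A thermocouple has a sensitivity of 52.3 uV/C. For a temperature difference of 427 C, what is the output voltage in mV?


The thermocouple output V = sensitivity * dT.
V = 52.3 uV/C * 427 C
V = 22332.1 uV
V = 22.332 mV

22.332 mV


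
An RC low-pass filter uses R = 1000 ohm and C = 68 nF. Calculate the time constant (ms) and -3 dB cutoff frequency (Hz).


Time constant: tau = R * C.
tau = 1000 * 6.80e-08 = 6.8e-05 s
tau = 0.068 ms
Cutoff frequency: fc = 1 / (2*pi*R*C).
fc = 1 / (2*pi*6.8e-05) = 2340.51 Hz

tau = 0.068 ms, fc = 2340.51 Hz


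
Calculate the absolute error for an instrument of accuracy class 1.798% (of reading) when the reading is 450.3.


Absolute error = (accuracy% / 100) * reading.
Error = (1.798 / 100) * 450.3
Error = 0.01798 * 450.3
Error = 8.0964

8.0964


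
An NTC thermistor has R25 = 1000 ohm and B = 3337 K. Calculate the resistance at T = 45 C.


NTC thermistor equation: Rt = R25 * exp(B * (1/T - 1/T25)).
T in Kelvin: 318.15 K, T25 = 298.15 K
1/T - 1/T25 = 1/318.15 - 1/298.15 = -0.00021084
B * (1/T - 1/T25) = 3337 * -0.00021084 = -0.7036
Rt = 1000 * exp(-0.7036) = 494.8 ohm

494.8 ohm


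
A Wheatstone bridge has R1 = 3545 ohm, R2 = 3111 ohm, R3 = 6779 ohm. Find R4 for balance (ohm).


At balance: R1*R4 = R2*R3, so R4 = R2*R3/R1.
R4 = 3111 * 6779 / 3545
R4 = 21089469 / 3545
R4 = 5949.07 ohm

5949.07 ohm


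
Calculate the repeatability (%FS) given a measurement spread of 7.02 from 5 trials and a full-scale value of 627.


Repeatability = (spread / full scale) * 100%.
R = (7.02 / 627) * 100
R = 1.12 %FS

1.12 %FS


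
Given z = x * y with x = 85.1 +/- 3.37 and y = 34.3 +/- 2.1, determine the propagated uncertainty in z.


For a product z = x*y, the relative uncertainty is:
uz/z = sqrt((ux/x)^2 + (uy/y)^2)
Relative uncertainties: ux/x = 3.37/85.1 = 0.0396
uy/y = 2.1/34.3 = 0.061224
z = 85.1 * 34.3 = 2918.9
uz = 2918.9 * sqrt(0.0396^2 + 0.061224^2) = 212.835

212.835


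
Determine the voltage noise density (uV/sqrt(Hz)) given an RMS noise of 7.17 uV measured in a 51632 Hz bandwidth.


Noise spectral density = Vrms / sqrt(BW).
NSD = 7.17 / sqrt(51632)
NSD = 7.17 / 227.2268
NSD = 0.0316 uV/sqrt(Hz)

0.0316 uV/sqrt(Hz)


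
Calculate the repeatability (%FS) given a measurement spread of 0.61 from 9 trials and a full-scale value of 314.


Repeatability = (spread / full scale) * 100%.
R = (0.61 / 314) * 100
R = 0.194 %FS

0.194 %FS


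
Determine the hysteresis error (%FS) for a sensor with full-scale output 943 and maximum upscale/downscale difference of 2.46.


Hysteresis = (max difference / full scale) * 100%.
H = (2.46 / 943) * 100
H = 0.261 %FS

0.261 %FS


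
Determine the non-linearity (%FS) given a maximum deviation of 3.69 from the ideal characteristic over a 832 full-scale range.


Linearity error = (max deviation / full scale) * 100%.
Linearity = (3.69 / 832) * 100
Linearity = 0.444 %FS

0.444 %FS


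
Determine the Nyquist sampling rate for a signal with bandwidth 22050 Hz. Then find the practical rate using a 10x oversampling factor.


By Nyquist theorem, fs_min = 2 * fmax.
fs_min = 2 * 22050 = 44100 Hz
Practical rate = 10 * fs_min = 10 * 44100 = 441000 Hz

fs_min = 44100 Hz, fs_practical = 441000 Hz


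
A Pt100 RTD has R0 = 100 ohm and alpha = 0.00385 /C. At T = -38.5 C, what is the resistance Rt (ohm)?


The RTD equation: Rt = R0 * (1 + alpha * T).
Rt = 100 * (1 + 0.00385 * -38.5)
Rt = 100 * (1 + -0.148225)
Rt = 100 * 0.851775
Rt = 85.177 ohm

85.177 ohm


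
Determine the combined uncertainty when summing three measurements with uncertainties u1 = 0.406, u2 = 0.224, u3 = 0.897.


For a sum of independent quantities, uc = sqrt(u1^2 + u2^2 + u3^2).
uc = sqrt(0.406^2 + 0.224^2 + 0.897^2)
uc = sqrt(0.164836 + 0.050176 + 0.804609)
uc = 1.0098

1.0098


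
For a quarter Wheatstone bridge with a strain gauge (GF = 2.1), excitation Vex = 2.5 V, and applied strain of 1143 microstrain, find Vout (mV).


Quarter bridge output: Vout = (GF * epsilon * Vex) / 4.
Vout = (2.1 * 1143e-6 * 2.5) / 4
Vout = 0.00600075 / 4 V
Vout = 0.00150019 V = 1.5002 mV

1.5002 mV


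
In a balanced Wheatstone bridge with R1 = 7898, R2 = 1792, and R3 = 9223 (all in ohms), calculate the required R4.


At balance: R1*R4 = R2*R3, so R4 = R2*R3/R1.
R4 = 1792 * 9223 / 7898
R4 = 16527616 / 7898
R4 = 2092.63 ohm

2092.63 ohm


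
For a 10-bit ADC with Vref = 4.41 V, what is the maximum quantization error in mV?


The maximum quantization error is +/- LSB/2.
LSB = Vref / 2^n = 4.41 / 1024 = 0.00430664 V
Max error = LSB / 2 = 0.00430664 / 2 = 0.00215332 V
Max error = 2.1533 mV

2.1533 mV


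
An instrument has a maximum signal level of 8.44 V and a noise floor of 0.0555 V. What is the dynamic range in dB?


Dynamic range = 20 * log10(Vmax / Vnoise).
DR = 20 * log10(8.44 / 0.0555)
DR = 20 * log10(152.07)
DR = 43.64 dB

43.64 dB


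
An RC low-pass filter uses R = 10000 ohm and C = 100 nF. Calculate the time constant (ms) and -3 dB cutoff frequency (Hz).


Time constant: tau = R * C.
tau = 10000 * 1.00e-07 = 0.001 s
tau = 1.0 ms
Cutoff frequency: fc = 1 / (2*pi*R*C).
fc = 1 / (2*pi*0.001) = 159.15 Hz

tau = 1.0 ms, fc = 159.15 Hz


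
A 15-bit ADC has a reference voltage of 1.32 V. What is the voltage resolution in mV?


The resolution (LSB) of an ADC is Vref / 2^n.
LSB = 1.32 / 2^15
LSB = 1.32 / 32768
LSB = 4.028e-05 V = 0.0402832 mV

0.0402832 mV


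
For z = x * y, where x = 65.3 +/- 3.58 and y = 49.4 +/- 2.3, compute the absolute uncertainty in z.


For a product z = x*y, the relative uncertainty is:
uz/z = sqrt((ux/x)^2 + (uy/y)^2)
Relative uncertainties: ux/x = 3.58/65.3 = 0.054824
uy/y = 2.3/49.4 = 0.046559
z = 65.3 * 49.4 = 3225.8
uz = 3225.8 * sqrt(0.054824^2 + 0.046559^2) = 232.021

232.021


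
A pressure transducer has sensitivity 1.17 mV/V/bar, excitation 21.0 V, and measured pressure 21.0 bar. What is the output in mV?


Output = sensitivity * Vex * P.
Vout = 1.17 * 21.0 * 21.0
Vout = 24.57 * 21.0
Vout = 515.97 mV

515.97 mV


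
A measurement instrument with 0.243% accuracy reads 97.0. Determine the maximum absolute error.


Absolute error = (accuracy% / 100) * reading.
Error = (0.243 / 100) * 97.0
Error = 0.00243 * 97.0
Error = 0.2357

0.2357


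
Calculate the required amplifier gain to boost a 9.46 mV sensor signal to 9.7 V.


Gain = Vout / Vin (converting to same units).
G = 9.7 V / 9.46 mV
G = 9700.0 mV / 9.46 mV
G = 1025.37

1025.37


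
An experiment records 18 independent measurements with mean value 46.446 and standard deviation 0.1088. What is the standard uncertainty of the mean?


The standard uncertainty for Type A evaluation is u = s / sqrt(n).
u = 0.1088 / sqrt(18)
u = 0.1088 / 4.2426
u = 0.0256

0.0256


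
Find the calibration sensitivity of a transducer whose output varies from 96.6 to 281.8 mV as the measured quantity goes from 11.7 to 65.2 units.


Sensitivity = (y2 - y1) / (x2 - x1).
S = (281.8 - 96.6) / (65.2 - 11.7)
S = 185.2 / 53.5
S = 3.4617 mV/unit

3.4617 mV/unit


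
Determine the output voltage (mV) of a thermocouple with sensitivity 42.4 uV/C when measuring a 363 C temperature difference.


The thermocouple output V = sensitivity * dT.
V = 42.4 uV/C * 363 C
V = 15391.2 uV
V = 15.391 mV

15.391 mV


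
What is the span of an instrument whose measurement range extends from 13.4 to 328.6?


Span = upper range - lower range.
Span = 328.6 - (13.4)
Span = 315.2

315.2


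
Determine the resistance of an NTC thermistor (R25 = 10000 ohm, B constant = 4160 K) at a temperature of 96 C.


NTC thermistor equation: Rt = R25 * exp(B * (1/T - 1/T25)).
T in Kelvin: 369.15 K, T25 = 298.15 K
1/T - 1/T25 = 1/369.15 - 1/298.15 = -0.00064509
B * (1/T - 1/T25) = 4160 * -0.00064509 = -2.6836
Rt = 10000 * exp(-2.6836) = 683.2 ohm

683.2 ohm


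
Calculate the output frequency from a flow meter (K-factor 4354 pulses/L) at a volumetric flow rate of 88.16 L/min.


Frequency = K * Q / 60 (converting L/min to L/s).
f = 4354 * 88.16 / 60
f = 383848.64 / 60
f = 6397.48 Hz

6397.48 Hz


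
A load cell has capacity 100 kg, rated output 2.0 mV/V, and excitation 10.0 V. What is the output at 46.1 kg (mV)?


Vout = rated_output * Vex * (load / capacity).
Vout = 2.0 * 10.0 * (46.1 / 100)
Vout = 2.0 * 10.0 * 0.461
Vout = 9.22 mV

9.22 mV


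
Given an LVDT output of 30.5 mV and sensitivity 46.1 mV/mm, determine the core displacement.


Displacement = Vout / sensitivity.
d = 30.5 / 46.1
d = 0.662 mm

0.662 mm


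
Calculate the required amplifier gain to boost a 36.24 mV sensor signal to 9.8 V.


Gain = Vout / Vin (converting to same units).
G = 9.8 V / 36.24 mV
G = 9800.0 mV / 36.24 mV
G = 270.42

270.42


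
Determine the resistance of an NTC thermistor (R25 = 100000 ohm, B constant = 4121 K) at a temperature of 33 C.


NTC thermistor equation: Rt = R25 * exp(B * (1/T - 1/T25)).
T in Kelvin: 306.15 K, T25 = 298.15 K
1/T - 1/T25 = 1/306.15 - 1/298.15 = -8.764e-05
B * (1/T - 1/T25) = 4121 * -8.764e-05 = -0.3612
Rt = 100000 * exp(-0.3612) = 69685.4 ohm

69685.4 ohm


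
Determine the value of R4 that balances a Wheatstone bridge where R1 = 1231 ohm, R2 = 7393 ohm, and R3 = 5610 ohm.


At balance: R1*R4 = R2*R3, so R4 = R2*R3/R1.
R4 = 7393 * 5610 / 1231
R4 = 41474730 / 1231
R4 = 33691.9 ohm

33691.9 ohm


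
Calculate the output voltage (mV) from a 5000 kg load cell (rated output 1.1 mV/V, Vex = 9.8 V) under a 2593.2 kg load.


Vout = rated_output * Vex * (load / capacity).
Vout = 1.1 * 9.8 * (2593.2 / 5000)
Vout = 1.1 * 9.8 * 0.51864
Vout = 5.591 mV

5.591 mV


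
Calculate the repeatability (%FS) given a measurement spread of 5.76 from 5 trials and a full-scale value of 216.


Repeatability = (spread / full scale) * 100%.
R = (5.76 / 216) * 100
R = 2.667 %FS

2.667 %FS


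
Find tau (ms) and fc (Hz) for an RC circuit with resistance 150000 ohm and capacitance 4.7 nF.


Time constant: tau = R * C.
tau = 150000 * 4.70e-09 = 0.000705 s
tau = 0.705 ms
Cutoff frequency: fc = 1 / (2*pi*R*C).
fc = 1 / (2*pi*0.000705) = 225.75 Hz

tau = 0.705 ms, fc = 225.75 Hz


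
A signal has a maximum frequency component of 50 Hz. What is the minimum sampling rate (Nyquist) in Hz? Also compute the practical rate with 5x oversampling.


By Nyquist theorem, fs_min = 2 * fmax.
fs_min = 2 * 50 = 100 Hz
Practical rate = 5 * fs_min = 5 * 100 = 500 Hz

fs_min = 100 Hz, fs_practical = 500 Hz


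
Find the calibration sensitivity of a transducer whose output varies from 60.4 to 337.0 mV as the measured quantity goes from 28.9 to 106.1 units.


Sensitivity = (y2 - y1) / (x2 - x1).
S = (337.0 - 60.4) / (106.1 - 28.9)
S = 276.6 / 77.2
S = 3.5829 mV/unit

3.5829 mV/unit


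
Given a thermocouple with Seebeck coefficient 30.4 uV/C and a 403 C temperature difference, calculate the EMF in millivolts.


The thermocouple output V = sensitivity * dT.
V = 30.4 uV/C * 403 C
V = 12251.2 uV
V = 12.251 mV

12.251 mV


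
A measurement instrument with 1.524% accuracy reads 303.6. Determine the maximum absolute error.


Absolute error = (accuracy% / 100) * reading.
Error = (1.524 / 100) * 303.6
Error = 0.01524 * 303.6
Error = 4.6269

4.6269


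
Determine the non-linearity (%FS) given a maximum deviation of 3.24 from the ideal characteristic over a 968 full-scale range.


Linearity error = (max deviation / full scale) * 100%.
Linearity = (3.24 / 968) * 100
Linearity = 0.335 %FS

0.335 %FS


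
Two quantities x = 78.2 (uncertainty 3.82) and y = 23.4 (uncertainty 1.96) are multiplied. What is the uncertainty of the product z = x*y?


For a product z = x*y, the relative uncertainty is:
uz/z = sqrt((ux/x)^2 + (uy/y)^2)
Relative uncertainties: ux/x = 3.82/78.2 = 0.048849
uy/y = 1.96/23.4 = 0.083761
z = 78.2 * 23.4 = 1829.9
uz = 1829.9 * sqrt(0.048849^2 + 0.083761^2) = 177.433

177.433


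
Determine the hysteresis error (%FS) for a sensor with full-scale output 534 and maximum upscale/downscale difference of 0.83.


Hysteresis = (max difference / full scale) * 100%.
H = (0.83 / 534) * 100
H = 0.155 %FS

0.155 %FS


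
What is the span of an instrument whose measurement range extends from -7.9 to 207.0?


Span = upper range - lower range.
Span = 207.0 - (-7.9)
Span = 214.9

214.9


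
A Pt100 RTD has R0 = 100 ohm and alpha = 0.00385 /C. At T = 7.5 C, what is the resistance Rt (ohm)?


The RTD equation: Rt = R0 * (1 + alpha * T).
Rt = 100 * (1 + 0.00385 * 7.5)
Rt = 100 * (1 + 0.028875)
Rt = 100 * 1.028875
Rt = 102.888 ohm

102.888 ohm


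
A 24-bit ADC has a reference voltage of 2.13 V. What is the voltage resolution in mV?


The resolution (LSB) of an ADC is Vref / 2^n.
LSB = 2.13 / 2^24
LSB = 2.13 / 16777216
LSB = 1.3e-07 V = 0.00012696 mV

0.00012696 mV


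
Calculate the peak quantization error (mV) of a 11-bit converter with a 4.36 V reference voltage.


The maximum quantization error is +/- LSB/2.
LSB = Vref / 2^n = 4.36 / 2048 = 0.00212891 V
Max error = LSB / 2 = 0.00212891 / 2 = 0.00106445 V
Max error = 1.0645 mV

1.0645 mV


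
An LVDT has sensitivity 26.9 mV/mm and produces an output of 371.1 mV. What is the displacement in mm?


Displacement = Vout / sensitivity.
d = 371.1 / 26.9
d = 13.796 mm

13.796 mm


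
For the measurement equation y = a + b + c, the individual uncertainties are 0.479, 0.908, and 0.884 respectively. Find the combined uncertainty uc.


For a sum of independent quantities, uc = sqrt(u1^2 + u2^2 + u3^2).
uc = sqrt(0.479^2 + 0.908^2 + 0.884^2)
uc = sqrt(0.229441 + 0.824464 + 0.781456)
uc = 1.3548

1.3548


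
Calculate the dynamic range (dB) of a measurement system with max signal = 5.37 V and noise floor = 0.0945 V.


Dynamic range = 20 * log10(Vmax / Vnoise).
DR = 20 * log10(5.37 / 0.0945)
DR = 20 * log10(56.83)
DR = 35.09 dB

35.09 dB


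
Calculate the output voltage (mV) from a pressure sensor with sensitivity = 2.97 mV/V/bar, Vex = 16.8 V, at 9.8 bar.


Output = sensitivity * Vex * P.
Vout = 2.97 * 16.8 * 9.8
Vout = 49.896 * 9.8
Vout = 488.98 mV

488.98 mV


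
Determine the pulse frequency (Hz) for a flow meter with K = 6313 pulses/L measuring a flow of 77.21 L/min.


Frequency = K * Q / 60 (converting L/min to L/s).
f = 6313 * 77.21 / 60
f = 487426.73 / 60
f = 8123.78 Hz

8123.78 Hz


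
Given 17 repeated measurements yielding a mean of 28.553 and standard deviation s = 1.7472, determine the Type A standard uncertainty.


The standard uncertainty for Type A evaluation is u = s / sqrt(n).
u = 1.7472 / sqrt(17)
u = 1.7472 / 4.1231
u = 0.4238

0.4238


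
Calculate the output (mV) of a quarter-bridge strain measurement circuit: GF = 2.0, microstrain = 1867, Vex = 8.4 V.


Quarter bridge output: Vout = (GF * epsilon * Vex) / 4.
Vout = (2.0 * 1867e-6 * 8.4) / 4
Vout = 0.0313656 / 4 V
Vout = 0.0078414 V = 7.8414 mV

7.8414 mV


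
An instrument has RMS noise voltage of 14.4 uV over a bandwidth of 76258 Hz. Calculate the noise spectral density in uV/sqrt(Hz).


Noise spectral density = Vrms / sqrt(BW).
NSD = 14.4 / sqrt(76258)
NSD = 14.4 / 276.1485
NSD = 0.0521 uV/sqrt(Hz)

0.0521 uV/sqrt(Hz)


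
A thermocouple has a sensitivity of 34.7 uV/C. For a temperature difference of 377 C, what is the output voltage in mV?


The thermocouple output V = sensitivity * dT.
V = 34.7 uV/C * 377 C
V = 13081.9 uV
V = 13.082 mV

13.082 mV


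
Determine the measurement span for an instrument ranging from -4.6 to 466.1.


Span = upper range - lower range.
Span = 466.1 - (-4.6)
Span = 470.7

470.7


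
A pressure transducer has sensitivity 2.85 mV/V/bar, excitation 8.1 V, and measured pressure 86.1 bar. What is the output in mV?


Output = sensitivity * Vex * P.
Vout = 2.85 * 8.1 * 86.1
Vout = 23.085 * 86.1
Vout = 1987.62 mV

1987.62 mV


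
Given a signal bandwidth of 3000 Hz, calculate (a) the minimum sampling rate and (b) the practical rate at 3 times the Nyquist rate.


By Nyquist theorem, fs_min = 2 * fmax.
fs_min = 2 * 3000 = 6000 Hz
Practical rate = 3 * fs_min = 3 * 6000 = 18000 Hz

fs_min = 6000 Hz, fs_practical = 18000 Hz


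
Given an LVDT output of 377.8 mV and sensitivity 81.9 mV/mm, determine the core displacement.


Displacement = Vout / sensitivity.
d = 377.8 / 81.9
d = 4.613 mm

4.613 mm


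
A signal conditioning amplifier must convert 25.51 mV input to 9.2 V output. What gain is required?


Gain = Vout / Vin (converting to same units).
G = 9.2 V / 25.51 mV
G = 9200.0 mV / 25.51 mV
G = 360.64

360.64


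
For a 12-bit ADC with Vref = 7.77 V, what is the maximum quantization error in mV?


The maximum quantization error is +/- LSB/2.
LSB = Vref / 2^n = 7.77 / 4096 = 0.00189697 V
Max error = LSB / 2 = 0.00189697 / 2 = 0.00094849 V
Max error = 0.9485 mV

0.9485 mV


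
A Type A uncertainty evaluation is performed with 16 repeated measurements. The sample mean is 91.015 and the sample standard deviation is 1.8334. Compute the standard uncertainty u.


The standard uncertainty for Type A evaluation is u = s / sqrt(n).
u = 1.8334 / sqrt(16)
u = 1.8334 / 4.0
u = 0.4583

0.4583


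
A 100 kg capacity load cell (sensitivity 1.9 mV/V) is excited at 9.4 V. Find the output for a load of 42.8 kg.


Vout = rated_output * Vex * (load / capacity).
Vout = 1.9 * 9.4 * (42.8 / 100)
Vout = 1.9 * 9.4 * 0.428
Vout = 7.644 mV

7.644 mV


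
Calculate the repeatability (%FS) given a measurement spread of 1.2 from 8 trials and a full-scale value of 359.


Repeatability = (spread / full scale) * 100%.
R = (1.2 / 359) * 100
R = 0.334 %FS

0.334 %FS


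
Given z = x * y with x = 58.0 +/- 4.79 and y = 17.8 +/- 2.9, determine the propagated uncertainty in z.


For a product z = x*y, the relative uncertainty is:
uz/z = sqrt((ux/x)^2 + (uy/y)^2)
Relative uncertainties: ux/x = 4.79/58.0 = 0.082586
uy/y = 2.9/17.8 = 0.162921
z = 58.0 * 17.8 = 1032.4
uz = 1032.4 * sqrt(0.082586^2 + 0.162921^2) = 188.576

188.576


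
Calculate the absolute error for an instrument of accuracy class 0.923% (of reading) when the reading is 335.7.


Absolute error = (accuracy% / 100) * reading.
Error = (0.923 / 100) * 335.7
Error = 0.00923 * 335.7
Error = 3.0985

3.0985


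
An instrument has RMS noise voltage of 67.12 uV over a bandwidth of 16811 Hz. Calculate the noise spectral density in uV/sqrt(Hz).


Noise spectral density = Vrms / sqrt(BW).
NSD = 67.12 / sqrt(16811)
NSD = 67.12 / 129.6572
NSD = 0.5177 uV/sqrt(Hz)

0.5177 uV/sqrt(Hz)


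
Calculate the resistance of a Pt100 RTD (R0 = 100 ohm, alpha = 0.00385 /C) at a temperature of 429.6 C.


The RTD equation: Rt = R0 * (1 + alpha * T).
Rt = 100 * (1 + 0.00385 * 429.6)
Rt = 100 * (1 + 1.65396)
Rt = 100 * 2.65396
Rt = 265.396 ohm

265.396 ohm


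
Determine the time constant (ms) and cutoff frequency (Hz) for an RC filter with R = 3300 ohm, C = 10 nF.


Time constant: tau = R * C.
tau = 3300 * 1.00e-08 = 3.3e-05 s
tau = 0.033 ms
Cutoff frequency: fc = 1 / (2*pi*R*C).
fc = 1 / (2*pi*3.3e-05) = 4822.88 Hz

tau = 0.033 ms, fc = 4822.88 Hz


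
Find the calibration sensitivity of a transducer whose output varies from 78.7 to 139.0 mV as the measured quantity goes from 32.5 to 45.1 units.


Sensitivity = (y2 - y1) / (x2 - x1).
S = (139.0 - 78.7) / (45.1 - 32.5)
S = 60.3 / 12.6
S = 4.7857 mV/unit

4.7857 mV/unit


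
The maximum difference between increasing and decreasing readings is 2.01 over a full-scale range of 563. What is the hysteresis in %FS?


Hysteresis = (max difference / full scale) * 100%.
H = (2.01 / 563) * 100
H = 0.357 %FS

0.357 %FS


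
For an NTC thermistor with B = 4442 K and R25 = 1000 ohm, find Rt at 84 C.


NTC thermistor equation: Rt = R25 * exp(B * (1/T - 1/T25)).
T in Kelvin: 357.15 K, T25 = 298.15 K
1/T - 1/T25 = 1/357.15 - 1/298.15 = -0.00055407
B * (1/T - 1/T25) = 4442 * -0.00055407 = -2.4612
Rt = 1000 * exp(-2.4612) = 85.3 ohm

85.3 ohm


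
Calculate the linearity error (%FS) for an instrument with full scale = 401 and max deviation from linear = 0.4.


Linearity error = (max deviation / full scale) * 100%.
Linearity = (0.4 / 401) * 100
Linearity = 0.1 %FS

0.1 %FS


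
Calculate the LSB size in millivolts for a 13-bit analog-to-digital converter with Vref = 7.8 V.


The resolution (LSB) of an ADC is Vref / 2^n.
LSB = 7.8 / 2^13
LSB = 7.8 / 8192
LSB = 0.00095215 V = 0.95214844 mV

0.95214844 mV


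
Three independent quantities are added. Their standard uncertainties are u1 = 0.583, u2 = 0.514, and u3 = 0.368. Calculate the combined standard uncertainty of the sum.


For a sum of independent quantities, uc = sqrt(u1^2 + u2^2 + u3^2).
uc = sqrt(0.583^2 + 0.514^2 + 0.368^2)
uc = sqrt(0.339889 + 0.264196 + 0.135424)
uc = 0.8599

0.8599


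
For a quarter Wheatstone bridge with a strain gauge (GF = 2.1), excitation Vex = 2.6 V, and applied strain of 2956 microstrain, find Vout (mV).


Quarter bridge output: Vout = (GF * epsilon * Vex) / 4.
Vout = (2.1 * 2956e-6 * 2.6) / 4
Vout = 0.01613976 / 4 V
Vout = 0.00403494 V = 4.0349 mV

4.0349 mV


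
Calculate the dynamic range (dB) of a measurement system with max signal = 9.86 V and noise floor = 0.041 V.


Dynamic range = 20 * log10(Vmax / Vnoise).
DR = 20 * log10(9.86 / 0.041)
DR = 20 * log10(240.49)
DR = 47.62 dB

47.62 dB


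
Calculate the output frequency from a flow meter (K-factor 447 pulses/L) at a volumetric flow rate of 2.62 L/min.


Frequency = K * Q / 60 (converting L/min to L/s).
f = 447 * 2.62 / 60
f = 1171.14 / 60
f = 19.52 Hz

19.52 Hz


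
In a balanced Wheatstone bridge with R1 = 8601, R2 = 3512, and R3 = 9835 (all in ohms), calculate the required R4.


At balance: R1*R4 = R2*R3, so R4 = R2*R3/R1.
R4 = 3512 * 9835 / 8601
R4 = 34540520 / 8601
R4 = 4015.87 ohm

4015.87 ohm


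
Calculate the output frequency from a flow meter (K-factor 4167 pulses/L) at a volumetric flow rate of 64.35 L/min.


Frequency = K * Q / 60 (converting L/min to L/s).
f = 4167 * 64.35 / 60
f = 268146.45 / 60
f = 4469.11 Hz

4469.11 Hz


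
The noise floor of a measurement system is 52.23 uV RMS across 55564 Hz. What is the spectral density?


Noise spectral density = Vrms / sqrt(BW).
NSD = 52.23 / sqrt(55564)
NSD = 52.23 / 235.7202
NSD = 0.2216 uV/sqrt(Hz)

0.2216 uV/sqrt(Hz)


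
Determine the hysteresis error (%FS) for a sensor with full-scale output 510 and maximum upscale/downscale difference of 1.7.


Hysteresis = (max difference / full scale) * 100%.
H = (1.7 / 510) * 100
H = 0.333 %FS

0.333 %FS


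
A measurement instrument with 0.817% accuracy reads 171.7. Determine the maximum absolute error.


Absolute error = (accuracy% / 100) * reading.
Error = (0.817 / 100) * 171.7
Error = 0.00817 * 171.7
Error = 1.4028

1.4028


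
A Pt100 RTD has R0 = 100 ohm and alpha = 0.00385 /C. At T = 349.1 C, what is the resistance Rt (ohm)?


The RTD equation: Rt = R0 * (1 + alpha * T).
Rt = 100 * (1 + 0.00385 * 349.1)
Rt = 100 * (1 + 1.344035)
Rt = 100 * 2.344035
Rt = 234.403 ohm

234.403 ohm


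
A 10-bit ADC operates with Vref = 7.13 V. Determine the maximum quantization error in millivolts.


The maximum quantization error is +/- LSB/2.
LSB = Vref / 2^n = 7.13 / 1024 = 0.00696289 V
Max error = LSB / 2 = 0.00696289 / 2 = 0.00348145 V
Max error = 3.4814 mV

3.4814 mV


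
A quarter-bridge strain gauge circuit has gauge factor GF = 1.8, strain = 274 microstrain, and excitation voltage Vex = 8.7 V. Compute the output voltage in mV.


Quarter bridge output: Vout = (GF * epsilon * Vex) / 4.
Vout = (1.8 * 274e-6 * 8.7) / 4
Vout = 0.00429084 / 4 V
Vout = 0.00107271 V = 1.0727 mV

1.0727 mV


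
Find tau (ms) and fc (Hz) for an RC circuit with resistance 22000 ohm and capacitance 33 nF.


Time constant: tau = R * C.
tau = 22000 * 3.30e-08 = 0.000726 s
tau = 0.726 ms
Cutoff frequency: fc = 1 / (2*pi*R*C).
fc = 1 / (2*pi*0.000726) = 219.22 Hz

tau = 0.726 ms, fc = 219.22 Hz


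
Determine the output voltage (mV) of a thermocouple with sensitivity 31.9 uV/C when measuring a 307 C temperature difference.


The thermocouple output V = sensitivity * dT.
V = 31.9 uV/C * 307 C
V = 9793.3 uV
V = 9.793 mV

9.793 mV


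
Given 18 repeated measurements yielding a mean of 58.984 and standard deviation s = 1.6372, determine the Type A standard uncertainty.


The standard uncertainty for Type A evaluation is u = s / sqrt(n).
u = 1.6372 / sqrt(18)
u = 1.6372 / 4.2426
u = 0.3859

0.3859


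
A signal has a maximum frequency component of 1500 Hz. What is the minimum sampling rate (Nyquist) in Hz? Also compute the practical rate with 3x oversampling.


By Nyquist theorem, fs_min = 2 * fmax.
fs_min = 2 * 1500 = 3000 Hz
Practical rate = 3 * fs_min = 3 * 3000 = 9000 Hz

fs_min = 3000 Hz, fs_practical = 9000 Hz


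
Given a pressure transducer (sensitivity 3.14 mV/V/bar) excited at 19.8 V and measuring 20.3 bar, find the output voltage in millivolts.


Output = sensitivity * Vex * P.
Vout = 3.14 * 19.8 * 20.3
Vout = 62.172 * 20.3
Vout = 1262.09 mV

1262.09 mV


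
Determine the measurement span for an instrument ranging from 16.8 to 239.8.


Span = upper range - lower range.
Span = 239.8 - (16.8)
Span = 223.0

223.0


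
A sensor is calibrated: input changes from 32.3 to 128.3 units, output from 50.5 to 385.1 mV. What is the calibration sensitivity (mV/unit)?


Sensitivity = (y2 - y1) / (x2 - x1).
S = (385.1 - 50.5) / (128.3 - 32.3)
S = 334.6 / 96.0
S = 3.4854 mV/unit

3.4854 mV/unit


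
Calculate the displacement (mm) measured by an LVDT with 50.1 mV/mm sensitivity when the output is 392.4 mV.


Displacement = Vout / sensitivity.
d = 392.4 / 50.1
d = 7.832 mm

7.832 mm


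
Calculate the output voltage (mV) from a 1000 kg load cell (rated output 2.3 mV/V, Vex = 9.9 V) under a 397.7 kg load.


Vout = rated_output * Vex * (load / capacity).
Vout = 2.3 * 9.9 * (397.7 / 1000)
Vout = 2.3 * 9.9 * 0.3977
Vout = 9.056 mV

9.056 mV


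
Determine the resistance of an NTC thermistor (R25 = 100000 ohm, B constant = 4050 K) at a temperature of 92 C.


NTC thermistor equation: Rt = R25 * exp(B * (1/T - 1/T25)).
T in Kelvin: 365.15 K, T25 = 298.15 K
1/T - 1/T25 = 1/365.15 - 1/298.15 = -0.00061542
B * (1/T - 1/T25) = 4050 * -0.00061542 = -2.4924
Rt = 100000 * exp(-2.4924) = 8270.8 ohm

8270.8 ohm


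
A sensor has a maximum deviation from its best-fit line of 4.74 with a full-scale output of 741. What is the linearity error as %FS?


Linearity error = (max deviation / full scale) * 100%.
Linearity = (4.74 / 741) * 100
Linearity = 0.64 %FS

0.64 %FS


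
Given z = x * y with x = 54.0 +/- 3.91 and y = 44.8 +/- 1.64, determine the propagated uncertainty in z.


For a product z = x*y, the relative uncertainty is:
uz/z = sqrt((ux/x)^2 + (uy/y)^2)
Relative uncertainties: ux/x = 3.91/54.0 = 0.072407
uy/y = 1.64/44.8 = 0.036607
z = 54.0 * 44.8 = 2419.2
uz = 2419.2 * sqrt(0.072407^2 + 0.036607^2) = 196.282

196.282


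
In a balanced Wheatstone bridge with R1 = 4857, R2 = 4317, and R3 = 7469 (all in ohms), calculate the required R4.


At balance: R1*R4 = R2*R3, so R4 = R2*R3/R1.
R4 = 4317 * 7469 / 4857
R4 = 32243673 / 4857
R4 = 6638.6 ohm

6638.6 ohm


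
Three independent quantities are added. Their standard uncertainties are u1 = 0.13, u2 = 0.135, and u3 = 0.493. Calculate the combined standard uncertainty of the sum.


For a sum of independent quantities, uc = sqrt(u1^2 + u2^2 + u3^2).
uc = sqrt(0.13^2 + 0.135^2 + 0.493^2)
uc = sqrt(0.0169 + 0.018225 + 0.243049)
uc = 0.5274

0.5274


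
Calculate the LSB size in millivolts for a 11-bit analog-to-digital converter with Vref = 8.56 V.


The resolution (LSB) of an ADC is Vref / 2^n.
LSB = 8.56 / 2^11
LSB = 8.56 / 2048
LSB = 0.00417969 V = 4.1796875 mV

4.1796875 mV


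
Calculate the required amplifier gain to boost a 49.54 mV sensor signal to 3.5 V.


Gain = Vout / Vin (converting to same units).
G = 3.5 V / 49.54 mV
G = 3500.0 mV / 49.54 mV
G = 70.65

70.65


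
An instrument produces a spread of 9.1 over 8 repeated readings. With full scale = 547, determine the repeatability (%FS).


Repeatability = (spread / full scale) * 100%.
R = (9.1 / 547) * 100
R = 1.664 %FS

1.664 %FS


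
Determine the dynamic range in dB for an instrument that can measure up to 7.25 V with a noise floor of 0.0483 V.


Dynamic range = 20 * log10(Vmax / Vnoise).
DR = 20 * log10(7.25 / 0.0483)
DR = 20 * log10(150.1)
DR = 43.53 dB

43.53 dB


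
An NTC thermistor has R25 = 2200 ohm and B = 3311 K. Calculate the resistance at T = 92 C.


NTC thermistor equation: Rt = R25 * exp(B * (1/T - 1/T25)).
T in Kelvin: 365.15 K, T25 = 298.15 K
1/T - 1/T25 = 1/365.15 - 1/298.15 = -0.00061542
B * (1/T - 1/T25) = 3311 * -0.00061542 = -2.0376
Rt = 2200 * exp(-2.0376) = 286.7 ohm

286.7 ohm


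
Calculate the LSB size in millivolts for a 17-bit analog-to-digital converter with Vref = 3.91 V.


The resolution (LSB) of an ADC is Vref / 2^n.
LSB = 3.91 / 2^17
LSB = 3.91 / 131072
LSB = 2.983e-05 V = 0.02983093 mV

0.02983093 mV


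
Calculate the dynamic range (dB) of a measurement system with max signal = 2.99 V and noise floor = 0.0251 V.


Dynamic range = 20 * log10(Vmax / Vnoise).
DR = 20 * log10(2.99 / 0.0251)
DR = 20 * log10(119.12)
DR = 41.52 dB

41.52 dB


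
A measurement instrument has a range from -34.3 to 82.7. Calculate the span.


Span = upper range - lower range.
Span = 82.7 - (-34.3)
Span = 117.0

117.0


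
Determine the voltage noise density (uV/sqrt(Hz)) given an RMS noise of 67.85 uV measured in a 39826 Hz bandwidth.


Noise spectral density = Vrms / sqrt(BW).
NSD = 67.85 / sqrt(39826)
NSD = 67.85 / 199.5645
NSD = 0.34 uV/sqrt(Hz)

0.34 uV/sqrt(Hz)


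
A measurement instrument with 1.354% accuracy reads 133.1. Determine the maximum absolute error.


Absolute error = (accuracy% / 100) * reading.
Error = (1.354 / 100) * 133.1
Error = 0.01354 * 133.1
Error = 1.8022

1.8022


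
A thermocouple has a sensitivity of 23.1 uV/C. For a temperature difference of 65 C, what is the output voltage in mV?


The thermocouple output V = sensitivity * dT.
V = 23.1 uV/C * 65 C
V = 1501.5 uV
V = 1.502 mV

1.502 mV


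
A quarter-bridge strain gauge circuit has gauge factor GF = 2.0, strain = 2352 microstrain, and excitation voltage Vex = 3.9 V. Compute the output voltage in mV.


Quarter bridge output: Vout = (GF * epsilon * Vex) / 4.
Vout = (2.0 * 2352e-6 * 3.9) / 4
Vout = 0.0183456 / 4 V
Vout = 0.0045864 V = 4.5864 mV

4.5864 mV


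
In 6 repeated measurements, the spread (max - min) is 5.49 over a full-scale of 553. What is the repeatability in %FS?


Repeatability = (spread / full scale) * 100%.
R = (5.49 / 553) * 100
R = 0.993 %FS

0.993 %FS


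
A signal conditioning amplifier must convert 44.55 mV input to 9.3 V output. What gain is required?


Gain = Vout / Vin (converting to same units).
G = 9.3 V / 44.55 mV
G = 9300.0 mV / 44.55 mV
G = 208.75

208.75


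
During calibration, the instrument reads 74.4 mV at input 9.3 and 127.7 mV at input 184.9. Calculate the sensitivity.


Sensitivity = (y2 - y1) / (x2 - x1).
S = (127.7 - 74.4) / (184.9 - 9.3)
S = 53.3 / 175.6
S = 0.3035 mV/unit

0.3035 mV/unit


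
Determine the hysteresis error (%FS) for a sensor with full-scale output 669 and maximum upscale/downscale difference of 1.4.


Hysteresis = (max difference / full scale) * 100%.
H = (1.4 / 669) * 100
H = 0.209 %FS

0.209 %FS


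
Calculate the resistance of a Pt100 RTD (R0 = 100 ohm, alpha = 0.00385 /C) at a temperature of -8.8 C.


The RTD equation: Rt = R0 * (1 + alpha * T).
Rt = 100 * (1 + 0.00385 * -8.8)
Rt = 100 * (1 + -0.03388)
Rt = 100 * 0.96612
Rt = 96.612 ohm

96.612 ohm


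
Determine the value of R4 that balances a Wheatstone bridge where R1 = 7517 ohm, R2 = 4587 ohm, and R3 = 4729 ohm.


At balance: R1*R4 = R2*R3, so R4 = R2*R3/R1.
R4 = 4587 * 4729 / 7517
R4 = 21691923 / 7517
R4 = 2885.72 ohm

2885.72 ohm


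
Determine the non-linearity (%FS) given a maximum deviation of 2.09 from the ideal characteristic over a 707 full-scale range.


Linearity error = (max deviation / full scale) * 100%.
Linearity = (2.09 / 707) * 100
Linearity = 0.296 %FS

0.296 %FS


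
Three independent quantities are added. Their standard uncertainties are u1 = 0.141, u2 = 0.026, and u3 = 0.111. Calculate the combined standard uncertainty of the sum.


For a sum of independent quantities, uc = sqrt(u1^2 + u2^2 + u3^2).
uc = sqrt(0.141^2 + 0.026^2 + 0.111^2)
uc = sqrt(0.019881 + 0.000676 + 0.012321)
uc = 0.1813

0.1813


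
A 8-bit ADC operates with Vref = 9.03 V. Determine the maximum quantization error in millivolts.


The maximum quantization error is +/- LSB/2.
LSB = Vref / 2^n = 9.03 / 256 = 0.03527344 V
Max error = LSB / 2 = 0.03527344 / 2 = 0.01763672 V
Max error = 17.6367 mV

17.6367 mV


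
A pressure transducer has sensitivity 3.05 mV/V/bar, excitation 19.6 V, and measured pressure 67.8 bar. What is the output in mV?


Output = sensitivity * Vex * P.
Vout = 3.05 * 19.6 * 67.8
Vout = 59.78 * 67.8
Vout = 4053.08 mV

4053.08 mV


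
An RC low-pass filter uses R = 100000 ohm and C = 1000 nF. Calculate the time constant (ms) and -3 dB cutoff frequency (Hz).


Time constant: tau = R * C.
tau = 100000 * 1.00e-06 = 0.1 s
tau = 100.0 ms
Cutoff frequency: fc = 1 / (2*pi*R*C).
fc = 1 / (2*pi*0.1) = 1.59 Hz

tau = 100.0 ms, fc = 1.59 Hz


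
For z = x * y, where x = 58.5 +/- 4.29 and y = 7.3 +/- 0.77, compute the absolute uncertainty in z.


For a product z = x*y, the relative uncertainty is:
uz/z = sqrt((ux/x)^2 + (uy/y)^2)
Relative uncertainties: ux/x = 4.29/58.5 = 0.073333
uy/y = 0.77/7.3 = 0.105479
z = 58.5 * 7.3 = 427.1
uz = 427.1 * sqrt(0.073333^2 + 0.105479^2) = 54.862

54.862


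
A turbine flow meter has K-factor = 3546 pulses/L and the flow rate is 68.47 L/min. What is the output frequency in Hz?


Frequency = K * Q / 60 (converting L/min to L/s).
f = 3546 * 68.47 / 60
f = 242794.62 / 60
f = 4046.58 Hz

4046.58 Hz


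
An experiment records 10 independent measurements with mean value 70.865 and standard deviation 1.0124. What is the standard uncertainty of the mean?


The standard uncertainty for Type A evaluation is u = s / sqrt(n).
u = 1.0124 / sqrt(10)
u = 1.0124 / 3.1623
u = 0.3201

0.3201


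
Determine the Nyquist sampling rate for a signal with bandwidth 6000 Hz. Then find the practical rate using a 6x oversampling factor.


By Nyquist theorem, fs_min = 2 * fmax.
fs_min = 2 * 6000 = 12000 Hz
Practical rate = 6 * fs_min = 6 * 12000 = 72000 Hz

fs_min = 12000 Hz, fs_practical = 72000 Hz


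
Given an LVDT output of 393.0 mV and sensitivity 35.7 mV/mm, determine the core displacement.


Displacement = Vout / sensitivity.
d = 393.0 / 35.7
d = 11.008 mm

11.008 mm


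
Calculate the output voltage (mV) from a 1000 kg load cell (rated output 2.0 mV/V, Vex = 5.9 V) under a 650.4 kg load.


Vout = rated_output * Vex * (load / capacity).
Vout = 2.0 * 5.9 * (650.4 / 1000)
Vout = 2.0 * 5.9 * 0.6504
Vout = 7.675 mV

7.675 mV


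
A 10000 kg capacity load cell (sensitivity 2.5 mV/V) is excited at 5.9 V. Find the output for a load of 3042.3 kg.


Vout = rated_output * Vex * (load / capacity).
Vout = 2.5 * 5.9 * (3042.3 / 10000)
Vout = 2.5 * 5.9 * 0.30423
Vout = 4.487 mV

4.487 mV


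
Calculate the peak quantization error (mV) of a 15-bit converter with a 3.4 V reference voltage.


The maximum quantization error is +/- LSB/2.
LSB = Vref / 2^n = 3.4 / 32768 = 0.00010376 V
Max error = LSB / 2 = 0.00010376 / 2 = 5.188e-05 V
Max error = 0.0519 mV

0.0519 mV


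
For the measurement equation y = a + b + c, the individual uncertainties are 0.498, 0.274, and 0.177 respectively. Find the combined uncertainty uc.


For a sum of independent quantities, uc = sqrt(u1^2 + u2^2 + u3^2).
uc = sqrt(0.498^2 + 0.274^2 + 0.177^2)
uc = sqrt(0.248004 + 0.075076 + 0.031329)
uc = 0.5953

0.5953


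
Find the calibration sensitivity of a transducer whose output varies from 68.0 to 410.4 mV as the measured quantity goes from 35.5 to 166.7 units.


Sensitivity = (y2 - y1) / (x2 - x1).
S = (410.4 - 68.0) / (166.7 - 35.5)
S = 342.4 / 131.2
S = 2.6098 mV/unit

2.6098 mV/unit


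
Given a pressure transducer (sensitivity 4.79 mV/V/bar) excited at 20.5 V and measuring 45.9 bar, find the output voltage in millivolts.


Output = sensitivity * Vex * P.
Vout = 4.79 * 20.5 * 45.9
Vout = 98.195 * 45.9
Vout = 4507.15 mV

4507.15 mV
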